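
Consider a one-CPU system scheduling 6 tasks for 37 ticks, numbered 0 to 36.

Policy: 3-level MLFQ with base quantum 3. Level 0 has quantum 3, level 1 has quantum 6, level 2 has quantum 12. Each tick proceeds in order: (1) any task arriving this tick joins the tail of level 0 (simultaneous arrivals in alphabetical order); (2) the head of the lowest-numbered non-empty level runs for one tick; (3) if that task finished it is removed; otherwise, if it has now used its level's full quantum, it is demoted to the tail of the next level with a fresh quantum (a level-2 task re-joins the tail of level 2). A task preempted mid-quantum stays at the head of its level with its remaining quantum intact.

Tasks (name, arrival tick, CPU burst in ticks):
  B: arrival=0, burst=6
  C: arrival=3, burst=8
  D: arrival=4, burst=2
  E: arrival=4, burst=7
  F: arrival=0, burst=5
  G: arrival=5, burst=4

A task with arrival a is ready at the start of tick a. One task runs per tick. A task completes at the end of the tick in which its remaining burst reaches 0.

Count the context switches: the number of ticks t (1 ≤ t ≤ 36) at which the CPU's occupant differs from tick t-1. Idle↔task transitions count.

t=0: L0/L1/L2 = BF/-/- → run B
t=1: L0/L1/L2 = BF/-/- → run B
t=2: L0/L1/L2 = BF/-/- → run B
t=3: L0/L1/L2 = FC/B/- → run F
t=4: L0/L1/L2 = FCDE/B/- → run F
t=5: L0/L1/L2 = FCDEG/B/- → run F
t=6: L0/L1/L2 = CDEG/BF/- → run C
t=7: L0/L1/L2 = CDEG/BF/- → run C
t=8: L0/L1/L2 = CDEG/BF/- → run C
t=9: L0/L1/L2 = DEG/BFC/- → run D
t=10: L0/L1/L2 = DEG/BFC/- → run D
t=11: L0/L1/L2 = EG/BFC/- → run E
t=12: L0/L1/L2 = EG/BFC/- → run E
t=13: L0/L1/L2 = EG/BFC/- → run E
t=14: L0/L1/L2 = G/BFCE/- → run G
t=15: L0/L1/L2 = G/BFCE/- → run G
t=16: L0/L1/L2 = G/BFCE/- → run G
t=17: L0/L1/L2 = -/BFCEG/- → run B
t=18: L0/L1/L2 = -/BFCEG/- → run B
t=19: L0/L1/L2 = -/BFCEG/- → run B
t=20: L0/L1/L2 = -/FCEG/- → run F
t=21: L0/L1/L2 = -/FCEG/- → run F
t=22: L0/L1/L2 = -/CEG/- → run C
t=23: L0/L1/L2 = -/CEG/- → run C
t=24: L0/L1/L2 = -/CEG/- → run C
t=25: L0/L1/L2 = -/CEG/- → run C
t=26: L0/L1/L2 = -/CEG/- → run C
t=27: L0/L1/L2 = -/EG/- → run E
t=28: L0/L1/L2 = -/EG/- → run E
t=29: L0/L1/L2 = -/EG/- → run E
t=30: L0/L1/L2 = -/EG/- → run E
t=31: L0/L1/L2 = -/G/- → run G
t=32: (idle)
t=33: (idle)
t=34: (idle)
t=35: (idle)
t=36: (idle)

context switches = 11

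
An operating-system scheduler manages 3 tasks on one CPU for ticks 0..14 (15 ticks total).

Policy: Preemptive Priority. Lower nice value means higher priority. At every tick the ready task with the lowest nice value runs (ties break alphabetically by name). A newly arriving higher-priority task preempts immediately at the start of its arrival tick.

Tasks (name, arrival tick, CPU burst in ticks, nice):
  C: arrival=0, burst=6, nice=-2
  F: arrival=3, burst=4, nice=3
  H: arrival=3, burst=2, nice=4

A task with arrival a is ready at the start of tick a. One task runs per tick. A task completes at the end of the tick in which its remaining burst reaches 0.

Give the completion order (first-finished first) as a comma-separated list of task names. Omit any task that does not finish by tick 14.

completion order = C, F, H

t=0: ready={C} → run C
t=1: ready={C} → run C
t=2: ready={C} → run C
t=3: ready={C,F,H} → run C
t=4: ready={C,F,H} → run C
t=5: ready={C,F,H} → run C
t=6: ready={F,H} → run F
t=7: ready={F,H} → run F
t=8: ready={F,H} → run F
t=9: ready={F,H} → run F
t=10: ready={H} → run H
t=11: ready={H} → run H
t=12: (idle)
t=13: (idle)
t=14: (idle)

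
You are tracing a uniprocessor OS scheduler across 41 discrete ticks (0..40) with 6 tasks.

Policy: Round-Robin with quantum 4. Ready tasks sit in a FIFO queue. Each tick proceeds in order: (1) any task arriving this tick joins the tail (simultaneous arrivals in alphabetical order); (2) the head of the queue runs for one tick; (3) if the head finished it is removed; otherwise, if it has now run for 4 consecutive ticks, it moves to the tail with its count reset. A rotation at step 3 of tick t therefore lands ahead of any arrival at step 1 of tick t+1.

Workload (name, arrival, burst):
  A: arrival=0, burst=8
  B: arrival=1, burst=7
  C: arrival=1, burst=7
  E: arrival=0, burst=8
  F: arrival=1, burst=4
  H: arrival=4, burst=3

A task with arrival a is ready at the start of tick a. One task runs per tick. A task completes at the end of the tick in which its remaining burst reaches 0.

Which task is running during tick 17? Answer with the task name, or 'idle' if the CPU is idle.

running at tick 17 = F

t=0: queue=[A,E] q_used=0 → run A
t=1: queue=[A,E,B,C,F] q_used=1 → run A
t=2: queue=[A,E,B,C,F] q_used=2 → run A
t=3: queue=[A,E,B,C,F] q_used=3 → run A
t=4: queue=[E,B,C,F,A,H] q_used=0 → run E
t=5: queue=[E,B,C,F,A,H] q_used=1 → run E
t=6: queue=[E,B,C,F,A,H] q_used=2 → run E
t=7: queue=[E,B,C,F,A,H] q_used=3 → run E
t=8: queue=[B,C,F,A,H,E] q_used=0 → run B
t=9: queue=[B,C,F,A,H,E] q_used=1 → run B
t=10: queue=[B,C,F,A,H,E] q_used=2 → run B
t=11: queue=[B,C,F,A,H,E] q_used=3 → run B
t=12: queue=[C,F,A,H,E,B] q_used=0 → run C
t=13: queue=[C,F,A,H,E,B] q_used=1 → run C
t=14: queue=[C,F,A,H,E,B] q_used=2 → run C
t=15: queue=[C,F,A,H,E,B] q_used=3 → run C
t=16: queue=[F,A,H,E,B,C] q_used=0 → run F
t=17: queue=[F,A,H,E,B,C] q_used=1 → run F
t=18: queue=[F,A,H,E,B,C] q_used=2 → run F
t=19: queue=[F,A,H,E,B,C] q_used=3 → run F
t=20: queue=[A,H,E,B,C] q_used=0 → run A
t=21: queue=[A,H,E,B,C] q_used=1 → run A
t=22: queue=[A,H,E,B,C] q_used=2 → run A
t=23: queue=[A,H,E,B,C] q_used=3 → run A
t=24: queue=[H,E,B,C] q_used=0 → run H
t=25: queue=[H,E,B,C] q_used=1 → run H
t=26: queue=[H,E,B,C] q_used=2 → run H
t=27: queue=[E,B,C] q_used=0 → run E
t=28: queue=[E,B,C] q_used=1 → run E
t=29: queue=[E,B,C] q_used=2 → run E
t=30: queue=[E,B,C] q_used=3 → run E
t=31: queue=[B,C] q_used=0 → run B
t=32: queue=[B,C] q_used=1 → run B
t=33: queue=[B,C] q_used=2 → run B
t=34: queue=[C] q_used=0 → run C
t=35: queue=[C] q_used=1 → run C
t=36: queue=[C] q_used=2 → run C
t=37: (idle)
t=38: (idle)
t=39: (idle)
t=40: (idle)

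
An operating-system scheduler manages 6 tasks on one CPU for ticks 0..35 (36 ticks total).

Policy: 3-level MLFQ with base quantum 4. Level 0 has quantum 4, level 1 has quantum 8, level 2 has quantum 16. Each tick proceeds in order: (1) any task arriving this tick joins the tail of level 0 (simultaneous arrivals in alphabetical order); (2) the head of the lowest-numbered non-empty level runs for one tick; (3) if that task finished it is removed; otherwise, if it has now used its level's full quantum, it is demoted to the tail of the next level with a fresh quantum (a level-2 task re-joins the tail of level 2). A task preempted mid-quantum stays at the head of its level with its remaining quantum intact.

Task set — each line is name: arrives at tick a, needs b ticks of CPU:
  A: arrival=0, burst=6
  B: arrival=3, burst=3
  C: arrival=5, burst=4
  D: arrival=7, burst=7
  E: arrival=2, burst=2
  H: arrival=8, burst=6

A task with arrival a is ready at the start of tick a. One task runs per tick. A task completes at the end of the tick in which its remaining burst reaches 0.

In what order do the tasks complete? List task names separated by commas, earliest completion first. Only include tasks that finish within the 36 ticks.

t=0: L0/L1/L2 = A/-/- → run A
t=1: L0/L1/L2 = A/-/- → run A
t=2: L0/L1/L2 = AE/-/- → run A
t=3: L0/L1/L2 = AEB/-/- → run A
t=4: L0/L1/L2 = EB/A/- → run E
t=5: L0/L1/L2 = EBC/A/- → run E
t=6: L0/L1/L2 = BC/A/- → run B
t=7: L0/L1/L2 = BCD/A/- → run B
t=8: L0/L1/L2 = BCDH/A/- → run B
t=9: L0/L1/L2 = CDH/A/- → run C
t=10: L0/L1/L2 = CDH/A/- → run C
t=11: L0/L1/L2 = CDH/A/- → run C
t=12: L0/L1/L2 = CDH/A/- → run C
t=13: L0/L1/L2 = DH/A/- → run D
t=14: L0/L1/L2 = DH/A/- → run D
t=15: L0/L1/L2 = DH/A/- → run D
t=16: L0/L1/L2 = DH/A/- → run D
t=17: L0/L1/L2 = H/AD/- → run H
t=18: L0/L1/L2 = H/AD/- → run H
t=19: L0/L1/L2 = H/AD/- → run H
t=20: L0/L1/L2 = H/AD/- → run H
t=21: L0/L1/L2 = -/ADH/- → run A
t=22: L0/L1/L2 = -/ADH/- → run A
t=23: L0/L1/L2 = -/DH/- → run D
t=24: L0/L1/L2 = -/DH/- → run D
t=25: L0/L1/L2 = -/DH/- → run D
t=26: L0/L1/L2 = -/H/- → run H
t=27: L0/L1/L2 = -/H/- → run H
t=28: (idle)
t=29: (idle)
t=30: (idle)
t=31: (idle)
t=32: (idle)
t=33: (idle)
t=34: (idle)
t=35: (idle)

completion order = E, B, C, A, D, H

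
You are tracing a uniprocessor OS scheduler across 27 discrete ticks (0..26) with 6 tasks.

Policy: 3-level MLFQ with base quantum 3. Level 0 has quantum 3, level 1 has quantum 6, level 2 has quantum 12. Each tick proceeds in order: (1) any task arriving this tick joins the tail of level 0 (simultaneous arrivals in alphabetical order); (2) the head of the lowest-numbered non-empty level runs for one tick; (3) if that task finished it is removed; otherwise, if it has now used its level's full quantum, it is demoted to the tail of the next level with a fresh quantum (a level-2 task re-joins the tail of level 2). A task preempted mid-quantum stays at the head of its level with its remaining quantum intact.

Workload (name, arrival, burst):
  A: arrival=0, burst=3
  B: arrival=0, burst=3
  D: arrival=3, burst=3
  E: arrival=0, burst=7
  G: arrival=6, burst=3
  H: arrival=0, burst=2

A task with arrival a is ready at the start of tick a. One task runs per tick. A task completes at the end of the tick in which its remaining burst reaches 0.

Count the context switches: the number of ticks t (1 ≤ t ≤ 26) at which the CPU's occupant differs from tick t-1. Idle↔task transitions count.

t=0: L0/L1/L2 = ABEH/-/- → run A
t=1: L0/L1/L2 = ABEH/-/- → run A
t=2: L0/L1/L2 = ABEH/-/- → run A
t=3: L0/L1/L2 = BEHD/-/- → run B
t=4: L0/L1/L2 = BEHD/-/- → run B
t=5: L0/L1/L2 = BEHD/-/- → run B
t=6: L0/L1/L2 = EHDG/-/- → run E
t=7: L0/L1/L2 = EHDG/-/- → run E
t=8: L0/L1/L2 = EHDG/-/- → run E
t=9: L0/L1/L2 = HDG/E/- → run H
t=10: L0/L1/L2 = HDG/E/- → run H
t=11: L0/L1/L2 = DG/E/- → run D
t=12: L0/L1/L2 = DG/E/- → run D
t=13: L0/L1/L2 = DG/E/- → run D
t=14: L0/L1/L2 = G/E/- → run G
t=15: L0/L1/L2 = G/E/- → run G
t=16: L0/L1/L2 = G/E/- → run G
t=17: L0/L1/L2 = -/E/- → run E
t=18: L0/L1/L2 = -/E/- → run E
t=19: L0/L1/L2 = -/E/- → run E
t=20: L0/L1/L2 = -/E/- → run E
t=21: (idle)
t=22: (idle)
t=23: (idle)
t=24: (idle)
t=25: (idle)
t=26: (idle)

context switches = 7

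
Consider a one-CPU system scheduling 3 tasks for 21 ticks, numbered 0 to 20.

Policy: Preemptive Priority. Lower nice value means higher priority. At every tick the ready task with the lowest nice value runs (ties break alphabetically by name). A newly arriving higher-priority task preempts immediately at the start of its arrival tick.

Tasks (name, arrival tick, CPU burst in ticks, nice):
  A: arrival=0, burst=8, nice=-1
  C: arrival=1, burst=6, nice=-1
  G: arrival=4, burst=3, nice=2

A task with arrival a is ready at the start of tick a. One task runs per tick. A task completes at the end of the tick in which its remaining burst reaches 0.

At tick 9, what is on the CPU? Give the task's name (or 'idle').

running at tick 9 = C

t=0: ready={A} → run A
t=1: ready={A,C} → run A
t=2: ready={A,C} → run A
t=3: ready={A,C} → run A
t=4: ready={A,C,G} → run A
t=5: ready={A,C,G} → run A
t=6: ready={A,C,G} → run A
t=7: ready={A,C,G} → run A
t=8: ready={C,G} → run C
t=9: ready={C,G} → run C
t=10: ready={C,G} → run C
t=11: ready={C,G} → run C
t=12: ready={C,G} → run C
t=13: ready={C,G} → run C
t=14: ready={G} → run G
t=15: ready={G} → run G
t=16: ready={G} → run G
t=17: (idle)
t=18: (idle)
t=19: (idle)
t=20: (idle)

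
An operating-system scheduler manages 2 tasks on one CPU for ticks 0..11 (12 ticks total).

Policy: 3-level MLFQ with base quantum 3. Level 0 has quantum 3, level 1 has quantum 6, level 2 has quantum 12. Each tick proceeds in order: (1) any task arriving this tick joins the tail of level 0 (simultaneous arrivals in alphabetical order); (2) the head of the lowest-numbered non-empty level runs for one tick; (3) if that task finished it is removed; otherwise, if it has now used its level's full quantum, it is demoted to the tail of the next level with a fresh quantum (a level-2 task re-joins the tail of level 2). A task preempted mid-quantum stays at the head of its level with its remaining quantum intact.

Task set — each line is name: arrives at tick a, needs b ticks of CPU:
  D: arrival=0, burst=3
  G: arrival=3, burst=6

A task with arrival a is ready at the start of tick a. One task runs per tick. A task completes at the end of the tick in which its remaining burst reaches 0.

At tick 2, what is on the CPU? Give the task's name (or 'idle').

running at tick 2 = D

t=0: L0/L1/L2 = D/-/- → run D
t=1: L0/L1/L2 = D/-/- → run D
t=2: L0/L1/L2 = D/-/- → run D
t=3: L0/L1/L2 = G/-/- → run G
t=4: L0/L1/L2 = G/-/- → run G
t=5: L0/L1/L2 = G/-/- → run G
t=6: L0/L1/L2 = -/G/- → run G
t=7: L0/L1/L2 = -/G/- → run G
t=8: L0/L1/L2 = -/G/- → run G
t=9: (idle)
t=10: (idle)
t=11: (idle)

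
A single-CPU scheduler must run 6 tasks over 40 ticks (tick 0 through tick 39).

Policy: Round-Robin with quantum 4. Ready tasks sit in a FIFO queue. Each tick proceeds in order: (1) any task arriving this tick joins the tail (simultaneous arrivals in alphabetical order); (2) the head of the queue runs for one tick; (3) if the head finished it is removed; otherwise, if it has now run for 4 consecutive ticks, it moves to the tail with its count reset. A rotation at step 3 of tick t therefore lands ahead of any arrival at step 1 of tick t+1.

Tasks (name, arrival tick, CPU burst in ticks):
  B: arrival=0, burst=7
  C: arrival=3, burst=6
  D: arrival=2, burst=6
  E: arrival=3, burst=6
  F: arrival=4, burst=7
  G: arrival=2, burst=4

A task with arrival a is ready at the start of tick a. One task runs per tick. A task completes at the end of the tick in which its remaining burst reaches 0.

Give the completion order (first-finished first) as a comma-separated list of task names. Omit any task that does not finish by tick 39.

completion order = G, B, D, C, E, F

t=0: queue=[B] q_used=0 → run B
t=1: queue=[B] q_used=1 → run B
t=2: queue=[B,D,G] q_used=2 → run B
t=3: queue=[B,D,G,C,E] q_used=3 → run B
t=4: queue=[D,G,C,E,B,F] q_used=0 → run D
t=5: queue=[D,G,C,E,B,F] q_used=1 → run D
t=6: queue=[D,G,C,E,B,F] q_used=2 → run D
t=7: queue=[D,G,C,E,B,F] q_used=3 → run D
t=8: queue=[G,C,E,B,F,D] q_used=0 → run G
t=9: queue=[G,C,E,B,F,D] q_used=1 → run G
t=10: queue=[G,C,E,B,F,D] q_used=2 → run G
t=11: queue=[G,C,E,B,F,D] q_used=3 → run G
t=12: queue=[C,E,B,F,D] q_used=0 → run C
t=13: queue=[C,E,B,F,D] q_used=1 → run C
t=14: queue=[C,E,B,F,D] q_used=2 → run C
t=15: queue=[C,E,B,F,D] q_used=3 → run C
t=16: queue=[E,B,F,D,C] q_used=0 → run E
t=17: queue=[E,B,F,D,C] q_used=1 → run E
t=18: queue=[E,B,F,D,C] q_used=2 → run E
t=19: queue=[E,B,F,D,C] q_used=3 → run E
t=20: queue=[B,F,D,C,E] q_used=0 → run B
t=21: queue=[B,F,D,C,E] q_used=1 → run B
t=22: queue=[B,F,D,C,E] q_used=2 → run B
t=23: queue=[F,D,C,E] q_used=0 → run F
t=24: queue=[F,D,C,E] q_used=1 → run F
t=25: queue=[F,D,C,E] q_used=2 → run F
t=26: queue=[F,D,C,E] q_used=3 → run F
t=27: queue=[D,C,E,F] q_used=0 → run D
t=28: queue=[D,C,E,F] q_used=1 → run D
t=29: queue=[C,E,F] q_used=0 → run C
t=30: queue=[C,E,F] q_used=1 → run C
t=31: queue=[E,F] q_used=0 → run E
t=32: queue=[E,F] q_used=1 → run E
t=33: queue=[F] q_used=0 → run F
t=34: queue=[F] q_used=1 → run F
t=35: queue=[F] q_used=2 → run F
t=36: (idle)
t=37: (idle)
t=38: (idle)
t=39: (idle)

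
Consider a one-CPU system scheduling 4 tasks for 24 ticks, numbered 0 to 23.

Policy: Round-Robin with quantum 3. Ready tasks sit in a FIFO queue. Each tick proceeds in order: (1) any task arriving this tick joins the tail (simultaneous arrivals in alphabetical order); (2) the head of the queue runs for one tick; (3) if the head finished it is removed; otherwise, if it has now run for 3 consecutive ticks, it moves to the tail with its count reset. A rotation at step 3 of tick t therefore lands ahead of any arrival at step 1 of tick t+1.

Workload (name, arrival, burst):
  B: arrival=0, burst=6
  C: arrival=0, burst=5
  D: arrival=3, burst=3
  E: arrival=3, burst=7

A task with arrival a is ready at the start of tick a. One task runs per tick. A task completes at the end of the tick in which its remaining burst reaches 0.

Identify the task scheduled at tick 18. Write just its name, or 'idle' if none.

t=0: queue=[B,C] q_used=0 → run B
t=1: queue=[B,C] q_used=1 → run B
t=2: queue=[B,C] q_used=2 → run B
t=3: queue=[C,B,D,E] q_used=0 → run C
t=4: queue=[C,B,D,E] q_used=1 → run C
t=5: queue=[C,B,D,E] q_used=2 → run C
t=6: queue=[B,D,E,C] q_used=0 → run B
t=7: queue=[B,D,E,C] q_used=1 → run B
t=8: queue=[B,D,E,C] q_used=2 → run B
t=9: queue=[D,E,C] q_used=0 → run D
t=10: queue=[D,E,C] q_used=1 → run D
t=11: queue=[D,E,C] q_used=2 → run D
t=12: queue=[E,C] q_used=0 → run E
t=13: queue=[E,C] q_used=1 → run E
t=14: queue=[E,C] q_used=2 → run E
t=15: queue=[C,E] q_used=0 → run C
t=16: queue=[C,E] q_used=1 → run C
t=17: queue=[E] q_used=0 → run E
t=18: queue=[E] q_used=1 → run E
t=19: queue=[E] q_used=2 → run E
t=20: queue=[E] q_used=0 → run E
t=21: (idle)
t=22: (idle)
t=23: (idle)

running at tick 18 = E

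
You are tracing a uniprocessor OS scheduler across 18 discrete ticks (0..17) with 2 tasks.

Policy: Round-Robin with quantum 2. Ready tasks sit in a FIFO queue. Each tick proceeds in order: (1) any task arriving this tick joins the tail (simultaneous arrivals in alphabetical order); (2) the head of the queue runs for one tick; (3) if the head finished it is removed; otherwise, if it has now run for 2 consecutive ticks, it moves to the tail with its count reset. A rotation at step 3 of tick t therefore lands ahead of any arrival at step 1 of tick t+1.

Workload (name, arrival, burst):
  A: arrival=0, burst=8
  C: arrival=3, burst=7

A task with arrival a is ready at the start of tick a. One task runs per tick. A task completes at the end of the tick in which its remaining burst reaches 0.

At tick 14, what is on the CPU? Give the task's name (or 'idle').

running at tick 14 = C

t=0: queue=[A] q_used=0 → run A
t=1: queue=[A] q_used=1 → run A
t=2: queue=[A] q_used=0 → run A
t=3: queue=[A,C] q_used=1 → run A
t=4: queue=[C,A] q_used=0 → run C
t=5: queue=[C,A] q_used=1 → run C
t=6: queue=[A,C] q_used=0 → run A
t=7: queue=[A,C] q_used=1 → run A
t=8: queue=[C,A] q_used=0 → run C
t=9: queue=[C,A] q_used=1 → run C
t=10: queue=[A,C] q_used=0 → run A
t=11: queue=[A,C] q_used=1 → run A
t=12: queue=[C] q_used=0 → run C
t=13: queue=[C] q_used=1 → run C
t=14: queue=[C] q_used=0 → run C
t=15: (idle)
t=16: (idle)
t=17: (idle)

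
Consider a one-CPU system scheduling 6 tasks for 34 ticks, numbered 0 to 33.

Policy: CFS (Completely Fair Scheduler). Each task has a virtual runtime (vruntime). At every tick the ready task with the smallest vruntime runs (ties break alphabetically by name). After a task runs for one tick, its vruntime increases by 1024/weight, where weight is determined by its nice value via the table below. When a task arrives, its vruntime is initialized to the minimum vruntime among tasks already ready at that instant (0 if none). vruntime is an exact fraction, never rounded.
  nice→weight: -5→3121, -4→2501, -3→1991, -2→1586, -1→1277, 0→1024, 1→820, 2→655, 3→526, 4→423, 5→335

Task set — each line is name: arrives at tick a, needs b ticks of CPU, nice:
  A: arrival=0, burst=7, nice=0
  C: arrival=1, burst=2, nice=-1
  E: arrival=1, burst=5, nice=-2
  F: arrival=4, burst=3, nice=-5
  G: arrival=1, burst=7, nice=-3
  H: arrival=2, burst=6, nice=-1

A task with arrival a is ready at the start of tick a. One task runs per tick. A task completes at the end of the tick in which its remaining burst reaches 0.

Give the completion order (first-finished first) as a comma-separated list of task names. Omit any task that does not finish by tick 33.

completion order = F, C, E, G, H, A

t=0: vr[A=0] → run A
t=1: vr[A=1 C=1 E=1 G=1] → run A
t=2: vr[A=2 C=1 E=1 G=1 H=1] → run C
t=3: vr[A=2 C=2301/1277 E=1 G=1 H=1] → run E
t=4: vr[A=2 C=2301/1277 E=1305/793 F=1 G=1 H=1] → run F
t=5: vr[A=2 C=2301/1277 E=1305/793 F=4145/3121 G=1 H=1] → run G
t=6: vr[A=2 C=2301/1277 E=1305/793 F=4145/3121 G=3015/1991 H=1] → run H
t=7: vr[A=2 C=2301/1277 E=1305/793 F=4145/3121 G=3015/1991 H=2301/1277] → run F
t=8: vr[A=2 C=2301/1277 E=1305/793 F=5169/3121 G=3015/1991 H=2301/1277] → run G
t=9: vr[A=2 C=2301/1277 E=1305/793 F=5169/3121 G=4039/1991 H=2301/1277] → run E
t=10: vr[A=2 C=2301/1277 E=1817/793 F=5169/3121 G=4039/1991 H=2301/1277] → run F
t=11: vr[A=2 C=2301/1277 E=1817/793 G=4039/1991 H=2301/1277] → run C
t=12: vr[A=2 E=1817/793 G=4039/1991 H=2301/1277] → run H
t=13: vr[A=2 E=1817/793 G=4039/1991 H=3325/1277] → run A
t=14: vr[A=3 E=1817/793 G=4039/1991 H=3325/1277] → run G
t=15: vr[A=3 E=1817/793 G=5063/1991 H=3325/1277] → run E
t=16: vr[A=3 E=2329/793 G=5063/1991 H=3325/1277] → run G
t=17: vr[A=3 E=2329/793 G=6087/1991 H=3325/1277] → run H
t=18: vr[A=3 E=2329/793 G=6087/1991 H=4349/1277] → run E
t=19: vr[A=3 E=2841/793 G=6087/1991 H=4349/1277] → run A
t=20: vr[A=4 E=2841/793 G=6087/1991 H=4349/1277] → run G
t=21: vr[A=4 E=2841/793 G=7111/1991 H=4349/1277] → run H
t=22: vr[A=4 E=2841/793 G=7111/1991 H=5373/1277] → run G
t=23: vr[A=4 E=2841/793 G=8135/1991 H=5373/1277] → run E
t=24: vr[A=4 G=8135/1991 H=5373/1277] → run A
t=25: vr[A=5 G=8135/1991 H=5373/1277] → run G
t=26: vr[A=5 H=5373/1277] → run H
t=27: vr[A=5 H=6397/1277] → run A
t=28: vr[A=6 H=6397/1277] → run H
t=29: vr[A=6] → run A
t=30: (idle)
t=31: (idle)
t=32: (idle)
t=33: (idle)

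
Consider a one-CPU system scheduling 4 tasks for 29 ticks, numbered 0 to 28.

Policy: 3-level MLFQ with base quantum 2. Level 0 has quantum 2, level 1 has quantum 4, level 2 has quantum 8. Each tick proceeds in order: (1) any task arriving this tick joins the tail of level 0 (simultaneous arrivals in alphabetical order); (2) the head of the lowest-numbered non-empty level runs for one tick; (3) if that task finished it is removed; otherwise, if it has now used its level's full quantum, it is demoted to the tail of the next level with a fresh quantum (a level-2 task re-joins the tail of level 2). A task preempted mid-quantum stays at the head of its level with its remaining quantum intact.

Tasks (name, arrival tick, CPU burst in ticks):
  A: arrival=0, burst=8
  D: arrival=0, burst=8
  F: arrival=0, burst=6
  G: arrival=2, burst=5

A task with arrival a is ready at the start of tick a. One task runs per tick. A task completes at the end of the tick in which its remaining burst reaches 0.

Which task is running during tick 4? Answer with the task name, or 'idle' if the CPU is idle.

t=0: L0/L1/L2 = ADF/-/- → run A
t=1: L0/L1/L2 = ADF/-/- → run A
t=2: L0/L1/L2 = DFG/A/- → run D
t=3: L0/L1/L2 = DFG/A/- → run D
t=4: L0/L1/L2 = FG/AD/- → run F
t=5: L0/L1/L2 = FG/AD/- → run F
t=6: L0/L1/L2 = G/ADF/- → run G
t=7: L0/L1/L2 = G/ADF/- → run G
t=8: L0/L1/L2 = -/ADFG/- → run A
t=9: L0/L1/L2 = -/ADFG/- → run A
t=10: L0/L1/L2 = -/ADFG/- → run A
t=11: L0/L1/L2 = -/ADFG/- → run A
t=12: L0/L1/L2 = -/DFG/A → run D
t=13: L0/L1/L2 = -/DFG/A → run D
t=14: L0/L1/L2 = -/DFG/A → run D
t=15: L0/L1/L2 = -/DFG/A → run D
t=16: L0/L1/L2 = -/FG/AD → run F
t=17: L0/L1/L2 = -/FG/AD → run F
t=18: L0/L1/L2 = -/FG/AD → run F
t=19: L0/L1/L2 = -/FG/AD → run F
t=20: L0/L1/L2 = -/G/AD → run G
t=21: L0/L1/L2 = -/G/AD → run G
t=22: L0/L1/L2 = -/G/AD → run G
t=23: L0/L1/L2 = -/-/AD → run A
t=24: L0/L1/L2 = -/-/AD → run A
t=25: L0/L1/L2 = -/-/D → run D
t=26: L0/L1/L2 = -/-/D → run D
t=27: (idle)
t=28: (idle)

running at tick 4 = F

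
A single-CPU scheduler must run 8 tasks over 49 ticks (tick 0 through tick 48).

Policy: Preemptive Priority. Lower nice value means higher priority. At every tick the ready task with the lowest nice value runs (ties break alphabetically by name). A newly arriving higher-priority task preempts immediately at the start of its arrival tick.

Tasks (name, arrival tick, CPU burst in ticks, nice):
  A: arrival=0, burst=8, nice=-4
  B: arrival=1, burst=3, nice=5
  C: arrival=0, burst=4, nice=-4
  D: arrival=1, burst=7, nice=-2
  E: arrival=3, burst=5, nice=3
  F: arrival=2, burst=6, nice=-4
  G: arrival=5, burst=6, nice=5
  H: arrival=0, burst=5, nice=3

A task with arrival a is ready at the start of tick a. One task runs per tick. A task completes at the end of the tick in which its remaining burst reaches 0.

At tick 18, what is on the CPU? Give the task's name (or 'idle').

running at tick 18 = D

t=0: ready={A,C,H} → run A
t=1: ready={A,B,C,D,H} → run A
t=2: ready={A,B,C,D,F,H} → run A
t=3: ready={A,B,C,D,E,F,H} → run A
t=4: ready={A,B,C,D,E,F,H} → run A
t=5: ready={A,B,C,D,E,F,G,H} → run A
t=6: ready={A,B,C,D,E,F,G,H} → run A
t=7: ready={A,B,C,D,E,F,G,H} → run A
t=8: ready={B,C,D,E,F,G,H} → run C
t=9: ready={B,C,D,E,F,G,H} → run C
t=10: ready={B,C,D,E,F,G,H} → run C
t=11: ready={B,C,D,E,F,G,H} → run C
t=12: ready={B,D,E,F,G,H} → run F
t=13: ready={B,D,E,F,G,H} → run F
t=14: ready={B,D,E,F,G,H} → run F
t=15: ready={B,D,E,F,G,H} → run F
t=16: ready={B,D,E,F,G,H} → run F
t=17: ready={B,D,E,F,G,H} → run F
t=18: ready={B,D,E,G,H} → run D
t=19: ready={B,D,E,G,H} → run D
t=20: ready={B,D,E,G,H} → run D
t=21: ready={B,D,E,G,H} → run D
t=22: ready={B,D,E,G,H} → run D
t=23: ready={B,D,E,G,H} → run D
t=24: ready={B,D,E,G,H} → run D
t=25: ready={B,E,G,H} → run E
t=26: ready={B,E,G,H} → run E
t=27: ready={B,E,G,H} → run E
t=28: ready={B,E,G,H} → run E
t=29: ready={B,E,G,H} → run E
t=30: ready={B,G,H} → run H
t=31: ready={B,G,H} → run H
t=32: ready={B,G,H} → run H
t=33: ready={B,G,H} → run H
t=34: ready={B,G,H} → run H
t=35: ready={B,G} → run B
t=36: ready={B,G} → run B
t=37: ready={B,G} → run B
t=38: ready={G} → run G
t=39: ready={G} → run G
t=40: ready={G} → run G
t=41: ready={G} → run G
t=42: ready={G} → run G
t=43: ready={G} → run G
t=44: (idle)
t=45: (idle)
t=46: (idle)
t=47: (idle)
t=48: (idle)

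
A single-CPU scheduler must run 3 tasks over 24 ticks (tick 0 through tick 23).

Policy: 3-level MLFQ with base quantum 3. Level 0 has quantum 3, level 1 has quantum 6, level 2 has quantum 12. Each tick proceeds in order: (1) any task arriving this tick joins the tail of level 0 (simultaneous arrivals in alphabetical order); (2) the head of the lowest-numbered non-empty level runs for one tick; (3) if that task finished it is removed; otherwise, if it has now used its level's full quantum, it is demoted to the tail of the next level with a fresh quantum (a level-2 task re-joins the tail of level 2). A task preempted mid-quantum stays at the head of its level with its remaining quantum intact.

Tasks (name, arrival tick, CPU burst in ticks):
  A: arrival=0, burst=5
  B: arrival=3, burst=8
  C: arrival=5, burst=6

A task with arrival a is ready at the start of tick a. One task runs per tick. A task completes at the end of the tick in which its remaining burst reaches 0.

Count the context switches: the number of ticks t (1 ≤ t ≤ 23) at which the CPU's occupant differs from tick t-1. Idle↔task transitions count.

t=0: L0/L1/L2 = A/-/- → run A
t=1: L0/L1/L2 = A/-/- → run A
t=2: L0/L1/L2 = A/-/- → run A
t=3: L0/L1/L2 = B/A/- → run B
t=4: L0/L1/L2 = B/A/- → run B
t=5: L0/L1/L2 = BC/A/- → run B
t=6: L0/L1/L2 = C/AB/- → run C
t=7: L0/L1/L2 = C/AB/- → run C
t=8: L0/L1/L2 = C/AB/- → run C
t=9: L0/L1/L2 = -/ABC/- → run A
t=10: L0/L1/L2 = -/ABC/- → run A
t=11: L0/L1/L2 = -/BC/- → run B
t=12: L0/L1/L2 = -/BC/- → run B
t=13: L0/L1/L2 = -/BC/- → run B
t=14: L0/L1/L2 = -/BC/- → run B
t=15: L0/L1/L2 = -/BC/- → run B
t=16: L0/L1/L2 = -/C/- → run C
t=17: L0/L1/L2 = -/C/- → run C
t=18: L0/L1/L2 = -/C/- → run C
t=19: (idle)
t=20: (idle)
t=21: (idle)
t=22: (idle)
t=23: (idle)

context switches = 6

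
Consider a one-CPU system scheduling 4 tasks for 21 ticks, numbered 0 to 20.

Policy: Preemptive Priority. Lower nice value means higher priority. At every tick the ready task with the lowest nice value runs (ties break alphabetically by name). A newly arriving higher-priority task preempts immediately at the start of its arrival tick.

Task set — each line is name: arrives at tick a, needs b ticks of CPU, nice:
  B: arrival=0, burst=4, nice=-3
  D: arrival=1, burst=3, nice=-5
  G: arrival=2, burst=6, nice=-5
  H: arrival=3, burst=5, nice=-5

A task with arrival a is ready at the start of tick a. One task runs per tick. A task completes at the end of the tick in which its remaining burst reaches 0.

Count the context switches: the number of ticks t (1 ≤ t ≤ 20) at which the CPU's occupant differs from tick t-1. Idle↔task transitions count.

t=0: ready={B} → run B
t=1: ready={B,D} → run D
t=2: ready={B,D,G} → run D
t=3: ready={B,D,G,H} → run D
t=4: ready={B,G,H} → run G
t=5: ready={B,G,H} → run G
t=6: ready={B,G,H} → run G
t=7: ready={B,G,H} → run G
t=8: ready={B,G,H} → run G
t=9: ready={B,G,H} → run G
t=10: ready={B,H} → run H
t=11: ready={B,H} → run H
t=12: ready={B,H} → run H
t=13: ready={B,H} → run H
t=14: ready={B,H} → run H
t=15: ready={B} → run B
t=16: ready={B} → run B
t=17: ready={B} → run B
t=18: (idle)
t=19: (idle)
t=20: (idle)

context switches = 5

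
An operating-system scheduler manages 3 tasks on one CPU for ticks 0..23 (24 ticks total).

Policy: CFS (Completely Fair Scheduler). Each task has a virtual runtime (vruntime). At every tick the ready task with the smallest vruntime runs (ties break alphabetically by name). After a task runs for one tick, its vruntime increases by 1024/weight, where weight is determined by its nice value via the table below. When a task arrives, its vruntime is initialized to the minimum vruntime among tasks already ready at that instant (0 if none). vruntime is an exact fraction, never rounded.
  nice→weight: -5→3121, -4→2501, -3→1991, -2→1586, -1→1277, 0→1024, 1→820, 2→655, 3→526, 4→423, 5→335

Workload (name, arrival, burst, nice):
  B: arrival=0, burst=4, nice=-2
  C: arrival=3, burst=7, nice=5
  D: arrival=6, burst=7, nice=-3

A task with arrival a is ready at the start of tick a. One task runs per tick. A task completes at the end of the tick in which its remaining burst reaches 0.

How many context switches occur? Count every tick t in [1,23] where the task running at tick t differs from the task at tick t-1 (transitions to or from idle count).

t=0: vr[B=0] → run B
t=1: vr[B=512/793] → run B
t=2: vr[B=1024/793] → run B
t=3: vr[B=1536/793 C=1536/793] → run B
t=4: vr[C=1536/793] → run C
t=5: vr[C=1326592/265655] → run C
t=6: vr[C=2138624/265655 D=2138624/265655] → run C
t=7: vr[C=2950656/265655 D=2138624/265655] → run D
t=8: vr[C=2950656/265655 D=4530031104/528919105] → run D
t=9: vr[C=2950656/265655 D=4802061824/528919105] → run D
t=10: vr[C=2950656/265655 D=5074092544/528919105] → run D
t=11: vr[C=2950656/265655 D=5346123264/528919105] → run D
t=12: vr[C=2950656/265655 D=5618153984/528919105] → run D
t=13: vr[C=2950656/265655 D=5890184704/528919105] → run C
t=14: vr[C=3762688/265655 D=5890184704/528919105] → run D
t=15: vr[C=3762688/265655] → run C
t=16: vr[C=914944/53131] → run C
t=17: vr[C=5386752/265655] → run C
t=18: (idle)
t=19: (idle)
t=20: (idle)
t=21: (idle)
t=22: (idle)
t=23: (idle)

context switches = 6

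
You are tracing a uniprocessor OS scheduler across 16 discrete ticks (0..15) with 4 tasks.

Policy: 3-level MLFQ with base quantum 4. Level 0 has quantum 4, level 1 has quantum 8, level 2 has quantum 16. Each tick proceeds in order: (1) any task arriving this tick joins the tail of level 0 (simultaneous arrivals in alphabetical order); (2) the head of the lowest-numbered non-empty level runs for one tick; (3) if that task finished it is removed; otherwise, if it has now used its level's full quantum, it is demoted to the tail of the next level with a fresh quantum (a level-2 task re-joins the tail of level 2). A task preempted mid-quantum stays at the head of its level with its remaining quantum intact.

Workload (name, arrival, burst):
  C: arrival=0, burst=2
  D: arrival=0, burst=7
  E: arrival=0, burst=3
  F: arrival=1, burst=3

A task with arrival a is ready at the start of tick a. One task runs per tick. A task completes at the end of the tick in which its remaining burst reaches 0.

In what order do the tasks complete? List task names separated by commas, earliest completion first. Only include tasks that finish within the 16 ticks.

completion order = C, E, F, D

t=0: L0/L1/L2 = CDE/-/- → run C
t=1: L0/L1/L2 = CDEF/-/- → run C
t=2: L0/L1/L2 = DEF/-/- → run D
t=3: L0/L1/L2 = DEF/-/- → run D
t=4: L0/L1/L2 = DEF/-/- → run D
t=5: L0/L1/L2 = DEF/-/- → run D
t=6: L0/L1/L2 = EF/D/- → run E
t=7: L0/L1/L2 = EF/D/- → run E
t=8: L0/L1/L2 = EF/D/- → run E
t=9: L0/L1/L2 = F/D/- → run F
t=10: L0/L1/L2 = F/D/- → run F
t=11: L0/L1/L2 = F/D/- → run F
t=12: L0/L1/L2 = -/D/- → run D
t=13: L0/L1/L2 = -/D/- → run D
t=14: L0/L1/L2 = -/D/- → run D
t=15: (idle)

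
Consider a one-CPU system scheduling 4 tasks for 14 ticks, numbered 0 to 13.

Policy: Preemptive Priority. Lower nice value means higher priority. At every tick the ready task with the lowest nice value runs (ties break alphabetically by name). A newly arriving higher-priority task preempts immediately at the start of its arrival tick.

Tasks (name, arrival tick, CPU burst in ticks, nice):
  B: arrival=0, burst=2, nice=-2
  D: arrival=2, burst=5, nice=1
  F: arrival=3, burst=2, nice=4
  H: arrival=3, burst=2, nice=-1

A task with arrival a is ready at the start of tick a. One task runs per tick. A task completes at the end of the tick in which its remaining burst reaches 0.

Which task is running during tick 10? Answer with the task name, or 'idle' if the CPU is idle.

running at tick 10 = F

t=0: ready={B} → run B
t=1: ready={B} → run B
t=2: ready={D} → run D
t=3: ready={D,F,H} → run H
t=4: ready={D,F,H} → run H
t=5: ready={D,F} → run D
t=6: ready={D,F} → run D
t=7: ready={D,F} → run D
t=8: ready={D,F} → run D
t=9: ready={F} → run F
t=10: ready={F} → run F
t=11: (idle)
t=12: (idle)
t=13: (idle)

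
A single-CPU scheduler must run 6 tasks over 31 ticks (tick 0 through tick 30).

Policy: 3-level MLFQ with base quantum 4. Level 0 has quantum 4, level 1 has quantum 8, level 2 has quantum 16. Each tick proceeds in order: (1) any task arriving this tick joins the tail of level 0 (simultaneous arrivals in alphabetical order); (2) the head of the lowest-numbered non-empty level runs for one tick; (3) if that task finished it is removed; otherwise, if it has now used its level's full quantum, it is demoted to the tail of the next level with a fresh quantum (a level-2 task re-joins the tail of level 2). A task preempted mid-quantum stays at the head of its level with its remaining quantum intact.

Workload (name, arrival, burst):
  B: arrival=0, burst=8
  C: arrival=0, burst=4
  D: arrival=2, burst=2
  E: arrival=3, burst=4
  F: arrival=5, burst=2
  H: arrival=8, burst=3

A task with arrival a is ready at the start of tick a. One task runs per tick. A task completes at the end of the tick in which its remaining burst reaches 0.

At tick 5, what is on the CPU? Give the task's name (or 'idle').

running at tick 5 = C

t=0: L0/L1/L2 = BC/-/- → run B
t=1: L0/L1/L2 = BC/-/- → run B
t=2: L0/L1/L2 = BCD/-/- → run B
t=3: L0/L1/L2 = BCDE/-/- → run B
t=4: L0/L1/L2 = CDE/B/- → run C
t=5: L0/L1/L2 = CDEF/B/- → run C
t=6: L0/L1/L2 = CDEF/B/- → run C
t=7: L0/L1/L2 = CDEF/B/- → run C
t=8: L0/L1/L2 = DEFH/B/- → run D
t=9: L0/L1/L2 = DEFH/B/- → run D
t=10: L0/L1/L2 = EFH/B/- → run E
t=11: L0/L1/L2 = EFH/B/- → run E
t=12: L0/L1/L2 = EFH/B/- → run E
t=13: L0/L1/L2 = EFH/B/- → run E
t=14: L0/L1/L2 = FH/B/- → run F
t=15: L0/L1/L2 = FH/B/- → run F
t=16: L0/L1/L2 = H/B/- → run H
t=17: L0/L1/L2 = H/B/- → run H
t=18: L0/L1/L2 = H/B/- → run H
t=19: L0/L1/L2 = -/B/- → run B
t=20: L0/L1/L2 = -/B/- → run B
t=21: L0/L1/L2 = -/B/- → run B
t=22: L0/L1/L2 = -/B/- → run B
t=23: (idle)
t=24: (idle)
t=25: (idle)
t=26: (idle)
t=27: (idle)
t=28: (idle)
t=29: (idle)
t=30: (idle)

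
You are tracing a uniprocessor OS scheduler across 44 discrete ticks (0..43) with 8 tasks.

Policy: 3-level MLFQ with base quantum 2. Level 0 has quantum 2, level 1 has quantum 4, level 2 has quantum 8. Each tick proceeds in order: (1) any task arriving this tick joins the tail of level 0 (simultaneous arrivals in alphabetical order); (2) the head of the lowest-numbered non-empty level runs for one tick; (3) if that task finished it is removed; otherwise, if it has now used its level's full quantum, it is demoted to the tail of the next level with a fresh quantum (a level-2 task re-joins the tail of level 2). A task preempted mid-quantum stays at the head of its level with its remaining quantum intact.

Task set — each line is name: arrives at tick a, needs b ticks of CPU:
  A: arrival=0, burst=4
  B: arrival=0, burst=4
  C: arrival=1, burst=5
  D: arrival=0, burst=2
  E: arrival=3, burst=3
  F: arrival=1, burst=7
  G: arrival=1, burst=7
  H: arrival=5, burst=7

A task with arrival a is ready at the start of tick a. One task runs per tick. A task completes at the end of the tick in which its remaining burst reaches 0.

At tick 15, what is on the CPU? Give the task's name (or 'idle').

t=0: L0/L1/L2 = ABD/-/- → run A
t=1: L0/L1/L2 = ABDCFG/-/- → run A
t=2: L0/L1/L2 = BDCFG/A/- → run B
t=3: L0/L1/L2 = BDCFGE/A/- → run B
t=4: L0/L1/L2 = DCFGE/AB/- → run D
t=5: L0/L1/L2 = DCFGEH/AB/- → run D
t=6: L0/L1/L2 = CFGEH/AB/- → run C
t=7: L0/L1/L2 = CFGEH/AB/- → run C
t=8: L0/L1/L2 = FGEH/ABC/- → run F
t=9: L0/L1/L2 = FGEH/ABC/- → run F
t=10: L0/L1/L2 = GEH/ABCF/- → run G
t=11: L0/L1/L2 = GEH/ABCF/- → run G
t=12: L0/L1/L2 = EH/ABCFG/- → run E
t=13: L0/L1/L2 = EH/ABCFG/- → run E
t=14: L0/L1/L2 = H/ABCFGE/- → run H
t=15: L0/L1/L2 = H/ABCFGE/- → run H
t=16: L0/L1/L2 = -/ABCFGEH/- → run A
t=17: L0/L1/L2 = -/ABCFGEH/- → run A
t=18: L0/L1/L2 = -/BCFGEH/- → run B
t=19: L0/L1/L2 = -/BCFGEH/- → run B
t=20: L0/L1/L2 = -/CFGEH/- → run C
t=21: L0/L1/L2 = -/CFGEH/- → run C
t=22: L0/L1/L2 = -/CFGEH/- → run C
t=23: L0/L1/L2 = -/FGEH/- → run F
t=24: L0/L1/L2 = -/FGEH/- → run F
t=25: L0/L1/L2 = -/FGEH/- → run F
t=26: L0/L1/L2 = -/FGEH/- → run F
t=27: L0/L1/L2 = -/GEH/F → run G
t=28: L0/L1/L2 = -/GEH/F → run G
t=29: L0/L1/L2 = -/GEH/F → run G
t=30: L0/L1/L2 = -/GEH/F → run G
t=31: L0/L1/L2 = -/EH/FG → run E
t=32: L0/L1/L2 = -/H/FG → run H
t=33: L0/L1/L2 = -/H/FG → run H
t=34: L0/L1/L2 = -/H/FG → run H
t=35: L0/L1/L2 = -/H/FG → run H
t=36: L0/L1/L2 = -/-/FGH → run F
t=37: L0/L1/L2 = -/-/GH → run G
t=38: L0/L1/L2 = -/-/H → run H
t=39: (idle)
t=40: (idle)
t=41: (idle)
t=42: (idle)
t=43: (idle)

running at tick 15 = H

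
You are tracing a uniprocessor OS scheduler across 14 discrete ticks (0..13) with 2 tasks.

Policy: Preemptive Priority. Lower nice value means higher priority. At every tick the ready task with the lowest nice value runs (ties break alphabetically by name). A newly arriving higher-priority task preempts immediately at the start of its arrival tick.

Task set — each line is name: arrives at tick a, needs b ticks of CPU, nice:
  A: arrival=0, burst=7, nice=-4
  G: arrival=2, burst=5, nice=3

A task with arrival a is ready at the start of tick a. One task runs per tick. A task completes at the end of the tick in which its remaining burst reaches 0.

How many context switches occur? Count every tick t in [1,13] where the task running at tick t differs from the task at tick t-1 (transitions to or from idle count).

t=0: ready={A} → run A
t=1: ready={A} → run A
t=2: ready={A,G} → run A
t=3: ready={A,G} → run A
t=4: ready={A,G} → run A
t=5: ready={A,G} → run A
t=6: ready={A,G} → run A
t=7: ready={G} → run G
t=8: ready={G} → run G
t=9: ready={G} → run G
t=10: ready={G} → run G
t=11: ready={G} → run G
t=12: (idle)
t=13: (idle)

context switches = 2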